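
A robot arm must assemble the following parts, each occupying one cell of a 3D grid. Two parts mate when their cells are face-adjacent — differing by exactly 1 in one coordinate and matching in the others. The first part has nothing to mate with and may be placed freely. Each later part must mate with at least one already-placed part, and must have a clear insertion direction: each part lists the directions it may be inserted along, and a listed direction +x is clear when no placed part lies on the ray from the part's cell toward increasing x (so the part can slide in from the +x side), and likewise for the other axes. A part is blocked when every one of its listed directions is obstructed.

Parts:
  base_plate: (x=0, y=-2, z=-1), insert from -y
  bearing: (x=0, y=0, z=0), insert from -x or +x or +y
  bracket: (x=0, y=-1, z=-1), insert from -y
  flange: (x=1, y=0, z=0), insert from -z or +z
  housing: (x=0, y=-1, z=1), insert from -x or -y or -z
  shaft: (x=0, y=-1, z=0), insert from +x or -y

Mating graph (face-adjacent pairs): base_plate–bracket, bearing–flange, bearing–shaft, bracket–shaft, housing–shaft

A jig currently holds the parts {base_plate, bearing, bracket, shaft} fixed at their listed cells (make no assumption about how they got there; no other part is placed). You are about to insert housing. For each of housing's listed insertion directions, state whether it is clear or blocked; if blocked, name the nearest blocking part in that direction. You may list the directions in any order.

-x: ray from housing(0, -1, 1) has no placed part ⇒ clear
-y: ray from housing(0, -1, 1) has no placed part ⇒ clear
-z: nearest on ray is shaft@(0, -1, 0) ⇒ blocked

-x: clear; -y: clear; -z: blocked by shaft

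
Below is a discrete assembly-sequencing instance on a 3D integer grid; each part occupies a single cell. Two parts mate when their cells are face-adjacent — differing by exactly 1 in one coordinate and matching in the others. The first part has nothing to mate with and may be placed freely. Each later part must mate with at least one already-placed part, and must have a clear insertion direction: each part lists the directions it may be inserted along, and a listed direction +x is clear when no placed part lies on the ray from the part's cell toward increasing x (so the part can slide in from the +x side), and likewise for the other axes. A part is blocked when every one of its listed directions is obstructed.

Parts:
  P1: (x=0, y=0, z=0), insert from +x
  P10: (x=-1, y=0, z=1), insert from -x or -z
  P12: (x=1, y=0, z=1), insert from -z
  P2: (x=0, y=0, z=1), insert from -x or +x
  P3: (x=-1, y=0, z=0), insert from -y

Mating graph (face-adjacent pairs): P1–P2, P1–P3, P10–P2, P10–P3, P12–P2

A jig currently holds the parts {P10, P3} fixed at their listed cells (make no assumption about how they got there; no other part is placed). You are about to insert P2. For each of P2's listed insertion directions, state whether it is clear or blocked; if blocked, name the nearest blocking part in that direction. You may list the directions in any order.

+x: clear; -x: blocked by P10

-x: nearest on ray is P10@(-1, 0, 1) ⇒ blocked
+x: ray from P2(0, 0, 1) has no placed part ⇒ clear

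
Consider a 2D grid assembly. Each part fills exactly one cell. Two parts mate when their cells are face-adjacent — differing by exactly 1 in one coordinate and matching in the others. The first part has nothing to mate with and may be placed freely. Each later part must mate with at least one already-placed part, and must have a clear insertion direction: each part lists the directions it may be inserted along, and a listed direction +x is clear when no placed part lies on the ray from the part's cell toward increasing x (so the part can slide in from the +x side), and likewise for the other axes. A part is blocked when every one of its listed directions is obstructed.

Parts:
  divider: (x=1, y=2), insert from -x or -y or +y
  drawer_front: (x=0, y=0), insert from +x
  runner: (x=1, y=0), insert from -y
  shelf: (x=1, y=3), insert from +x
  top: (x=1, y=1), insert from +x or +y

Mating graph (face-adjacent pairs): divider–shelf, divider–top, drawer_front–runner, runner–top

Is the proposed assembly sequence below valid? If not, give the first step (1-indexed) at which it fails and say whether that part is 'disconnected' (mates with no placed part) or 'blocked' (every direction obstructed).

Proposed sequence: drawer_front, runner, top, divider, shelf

Valid

1. drawer_front@(0, 0) [+x clear] — {drawer_front}
2. runner@(1, 0) [-y clear] — {drawer_front, runner}
3. top@(1, 1) [+x clear] — {drawer_front, runner, top}
4. divider@(1, 2) [-x clear] — {divider, drawer_front, runner, top}
5. shelf@(1, 3) [+x clear] — {divider, drawer_front, runner, shelf, top}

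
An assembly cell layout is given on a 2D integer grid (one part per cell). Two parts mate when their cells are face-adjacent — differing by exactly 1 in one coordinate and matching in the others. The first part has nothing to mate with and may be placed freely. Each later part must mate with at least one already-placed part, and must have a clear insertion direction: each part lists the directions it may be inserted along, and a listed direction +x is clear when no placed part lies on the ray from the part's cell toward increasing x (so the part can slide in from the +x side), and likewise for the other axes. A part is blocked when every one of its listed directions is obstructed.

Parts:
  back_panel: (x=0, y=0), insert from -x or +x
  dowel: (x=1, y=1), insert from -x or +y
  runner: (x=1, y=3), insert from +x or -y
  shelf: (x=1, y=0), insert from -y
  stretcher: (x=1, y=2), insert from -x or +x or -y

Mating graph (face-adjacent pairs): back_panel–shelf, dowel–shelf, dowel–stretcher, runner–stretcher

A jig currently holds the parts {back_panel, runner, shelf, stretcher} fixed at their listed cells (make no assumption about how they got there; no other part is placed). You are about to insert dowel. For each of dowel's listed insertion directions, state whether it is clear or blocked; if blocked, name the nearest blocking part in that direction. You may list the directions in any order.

-x: ray from dowel(1, 1) has no placed part ⇒ clear
+y: nearest on ray is stretcher@(1, 2) ⇒ blocked

+y: blocked by stretcher; -x: clear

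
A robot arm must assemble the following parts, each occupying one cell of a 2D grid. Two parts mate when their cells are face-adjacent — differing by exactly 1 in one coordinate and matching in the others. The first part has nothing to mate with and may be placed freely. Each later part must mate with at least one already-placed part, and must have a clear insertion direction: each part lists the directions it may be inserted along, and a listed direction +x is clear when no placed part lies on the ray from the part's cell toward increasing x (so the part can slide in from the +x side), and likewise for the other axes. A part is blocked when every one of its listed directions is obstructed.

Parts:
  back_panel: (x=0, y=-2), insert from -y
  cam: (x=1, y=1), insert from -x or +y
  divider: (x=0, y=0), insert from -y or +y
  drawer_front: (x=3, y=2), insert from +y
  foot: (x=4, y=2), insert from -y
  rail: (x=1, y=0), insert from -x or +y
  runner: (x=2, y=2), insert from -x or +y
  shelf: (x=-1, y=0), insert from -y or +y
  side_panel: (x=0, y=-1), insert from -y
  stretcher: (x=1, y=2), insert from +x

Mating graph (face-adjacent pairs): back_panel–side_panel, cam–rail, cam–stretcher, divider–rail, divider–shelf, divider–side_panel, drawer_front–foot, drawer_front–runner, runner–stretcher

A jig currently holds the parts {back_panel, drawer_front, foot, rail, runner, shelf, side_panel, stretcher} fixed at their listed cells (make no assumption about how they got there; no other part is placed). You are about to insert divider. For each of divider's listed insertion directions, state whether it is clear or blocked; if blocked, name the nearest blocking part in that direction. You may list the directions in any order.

-y: nearest on ray is side_panel@(0, -1) ⇒ blocked
+y: ray from divider(0, 0) has no placed part ⇒ clear

+y: clear; -y: blocked by side_panel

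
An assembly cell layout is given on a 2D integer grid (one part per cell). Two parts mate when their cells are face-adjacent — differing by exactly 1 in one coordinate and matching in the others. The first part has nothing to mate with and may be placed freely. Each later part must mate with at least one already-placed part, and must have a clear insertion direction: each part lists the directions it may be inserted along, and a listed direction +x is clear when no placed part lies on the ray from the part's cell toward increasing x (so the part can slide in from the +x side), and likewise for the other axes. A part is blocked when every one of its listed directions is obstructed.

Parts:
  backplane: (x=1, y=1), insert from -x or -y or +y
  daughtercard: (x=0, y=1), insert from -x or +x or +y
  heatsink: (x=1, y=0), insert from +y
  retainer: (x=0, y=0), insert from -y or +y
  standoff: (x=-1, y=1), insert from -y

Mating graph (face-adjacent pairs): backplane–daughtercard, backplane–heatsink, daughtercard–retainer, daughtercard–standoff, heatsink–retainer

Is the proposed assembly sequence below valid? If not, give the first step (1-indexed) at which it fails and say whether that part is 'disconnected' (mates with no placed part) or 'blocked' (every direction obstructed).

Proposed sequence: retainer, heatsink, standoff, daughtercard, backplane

Invalid at step 3 (disconnected)

1. retainer@(0, 0) [-y clear] — {retainer}
2. heatsink@(1, 0) [+y clear] — {heatsink, retainer}
3. standoff@(-1, 1) — no placed neighbour ⇒ disconnected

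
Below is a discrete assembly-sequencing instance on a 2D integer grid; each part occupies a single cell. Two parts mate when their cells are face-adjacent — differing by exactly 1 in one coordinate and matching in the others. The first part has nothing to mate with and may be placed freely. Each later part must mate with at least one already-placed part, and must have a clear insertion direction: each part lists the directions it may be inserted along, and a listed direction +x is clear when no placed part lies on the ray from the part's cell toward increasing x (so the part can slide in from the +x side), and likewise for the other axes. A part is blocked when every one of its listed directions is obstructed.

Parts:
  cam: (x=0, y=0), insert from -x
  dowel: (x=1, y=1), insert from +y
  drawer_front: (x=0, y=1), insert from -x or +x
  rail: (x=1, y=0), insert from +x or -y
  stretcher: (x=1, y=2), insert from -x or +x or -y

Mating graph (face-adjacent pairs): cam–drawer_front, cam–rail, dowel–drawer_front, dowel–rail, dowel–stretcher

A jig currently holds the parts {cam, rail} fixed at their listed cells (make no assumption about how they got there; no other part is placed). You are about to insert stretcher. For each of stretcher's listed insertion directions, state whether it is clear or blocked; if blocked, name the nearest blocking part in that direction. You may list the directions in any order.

+x: clear; -x: clear; -y: blocked by rail

-x: ray from stretcher(1, 2) has no placed part ⇒ clear
+x: ray from stretcher(1, 2) has no placed part ⇒ clear
-y: nearest on ray is rail@(1, 0) ⇒ blocked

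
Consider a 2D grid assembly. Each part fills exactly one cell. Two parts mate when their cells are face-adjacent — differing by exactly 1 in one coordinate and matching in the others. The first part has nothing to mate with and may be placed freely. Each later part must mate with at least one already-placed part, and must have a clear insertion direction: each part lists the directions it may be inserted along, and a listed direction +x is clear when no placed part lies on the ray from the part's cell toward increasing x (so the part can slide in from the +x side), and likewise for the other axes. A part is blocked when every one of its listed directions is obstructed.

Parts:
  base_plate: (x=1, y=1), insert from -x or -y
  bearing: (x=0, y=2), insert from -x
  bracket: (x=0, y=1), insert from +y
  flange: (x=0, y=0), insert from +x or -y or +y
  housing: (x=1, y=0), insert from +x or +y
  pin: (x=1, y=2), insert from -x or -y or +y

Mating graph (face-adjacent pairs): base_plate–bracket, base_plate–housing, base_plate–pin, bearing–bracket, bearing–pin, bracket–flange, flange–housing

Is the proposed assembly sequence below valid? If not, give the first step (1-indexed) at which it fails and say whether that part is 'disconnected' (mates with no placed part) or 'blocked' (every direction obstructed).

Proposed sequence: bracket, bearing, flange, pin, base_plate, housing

1. bracket@(0, 1) [+y clear] — {bracket}
2. bearing@(0, 2) [-x clear] — {bearing, bracket}
3. flange@(0, 0) [+x clear] — {bearing, bracket, flange}
4. pin@(1, 2) [-y clear] — {bearing, bracket, flange, pin}
5. base_plate@(1, 1) [-y clear] — {base_plate, bearing, bracket, flange, pin}
6. housing@(1, 0) [+x clear] — {base_plate, bearing, bracket, flange, housing, pin}

Valid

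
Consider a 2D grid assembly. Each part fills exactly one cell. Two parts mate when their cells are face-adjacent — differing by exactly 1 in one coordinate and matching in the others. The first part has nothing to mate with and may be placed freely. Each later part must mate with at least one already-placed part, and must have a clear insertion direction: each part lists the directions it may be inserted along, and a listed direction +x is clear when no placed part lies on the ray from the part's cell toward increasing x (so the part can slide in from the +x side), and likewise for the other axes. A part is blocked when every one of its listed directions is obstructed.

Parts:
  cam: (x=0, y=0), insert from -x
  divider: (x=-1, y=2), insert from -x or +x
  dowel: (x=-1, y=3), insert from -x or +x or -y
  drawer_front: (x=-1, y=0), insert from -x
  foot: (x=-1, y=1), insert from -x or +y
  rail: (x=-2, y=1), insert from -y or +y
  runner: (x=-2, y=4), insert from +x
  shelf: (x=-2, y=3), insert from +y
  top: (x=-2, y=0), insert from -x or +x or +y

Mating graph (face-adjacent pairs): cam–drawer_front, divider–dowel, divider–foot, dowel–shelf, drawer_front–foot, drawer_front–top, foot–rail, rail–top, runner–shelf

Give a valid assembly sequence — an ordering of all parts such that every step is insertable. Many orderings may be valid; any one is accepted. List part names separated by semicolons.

1. cam@(0, 0) [-x clear] — {cam}
2. drawer_front@(-1, 0) [-x clear] — {cam, drawer_front}
3. top@(-2, 0) [-x clear] — {cam, drawer_front, top}
4. rail@(-2, 1) [+y clear] — {cam, drawer_front, rail, top}
5. foot@(-1, 1) [+y clear] — {cam, drawer_front, foot, rail, top}
6. divider@(-1, 2) [-x clear] — {cam, divider, drawer_front, foot, rail, top}
7. dowel@(-1, 3) [-x clear] — {cam, divider, dowel, drawer_front, foot, rail, top}
8. shelf@(-2, 3) [+y clear] — {cam, divider, dowel, drawer_front, foot, rail, shelf, top}
9. runner@(-2, 4) [+x clear] — {cam, divider, dowel, drawer_front, foot, rail, runner, shelf, top}

cam; drawer_front; top; rail; foot; divider; dowel; shelf; runner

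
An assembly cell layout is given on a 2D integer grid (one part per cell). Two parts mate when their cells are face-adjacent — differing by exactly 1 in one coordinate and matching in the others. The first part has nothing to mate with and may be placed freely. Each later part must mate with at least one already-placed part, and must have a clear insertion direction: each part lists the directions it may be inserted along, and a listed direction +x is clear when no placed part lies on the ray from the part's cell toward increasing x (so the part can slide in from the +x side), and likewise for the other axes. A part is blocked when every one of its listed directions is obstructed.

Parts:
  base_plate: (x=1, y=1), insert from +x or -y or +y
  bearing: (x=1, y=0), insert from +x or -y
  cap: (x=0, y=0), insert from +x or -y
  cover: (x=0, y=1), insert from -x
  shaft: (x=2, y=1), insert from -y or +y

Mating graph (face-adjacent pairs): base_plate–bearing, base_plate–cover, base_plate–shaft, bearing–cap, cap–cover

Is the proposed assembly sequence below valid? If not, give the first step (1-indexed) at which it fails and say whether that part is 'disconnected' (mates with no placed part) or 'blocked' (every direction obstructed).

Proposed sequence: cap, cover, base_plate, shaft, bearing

1. cap@(0, 0) [+x clear] — {cap}
2. cover@(0, 1) [-x clear] — {cap, cover}
3. base_plate@(1, 1) [+x clear] — {base_plate, cap, cover}
4. shaft@(2, 1) [-y clear] — {base_plate, cap, cover, shaft}
5. bearing@(1, 0) [+x clear] — {base_plate, bearing, cap, cover, shaft}

Valid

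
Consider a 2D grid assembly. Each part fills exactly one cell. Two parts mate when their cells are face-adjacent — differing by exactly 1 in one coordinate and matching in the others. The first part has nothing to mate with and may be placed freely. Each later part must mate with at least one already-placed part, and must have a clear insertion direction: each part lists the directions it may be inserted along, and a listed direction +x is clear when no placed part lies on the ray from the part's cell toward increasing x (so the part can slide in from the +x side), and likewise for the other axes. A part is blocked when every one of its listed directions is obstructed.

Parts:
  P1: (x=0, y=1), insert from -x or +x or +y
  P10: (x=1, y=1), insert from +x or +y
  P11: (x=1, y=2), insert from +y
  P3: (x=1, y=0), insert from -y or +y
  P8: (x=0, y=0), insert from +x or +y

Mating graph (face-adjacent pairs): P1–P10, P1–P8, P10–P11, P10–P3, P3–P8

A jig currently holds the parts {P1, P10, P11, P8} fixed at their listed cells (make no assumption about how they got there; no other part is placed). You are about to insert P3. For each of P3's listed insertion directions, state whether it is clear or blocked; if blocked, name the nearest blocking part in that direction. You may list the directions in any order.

-y: ray from P3(1, 0) has no placed part ⇒ clear
+y: nearest on ray is P10@(1, 1) ⇒ blocked

+y: blocked by P10; -y: clear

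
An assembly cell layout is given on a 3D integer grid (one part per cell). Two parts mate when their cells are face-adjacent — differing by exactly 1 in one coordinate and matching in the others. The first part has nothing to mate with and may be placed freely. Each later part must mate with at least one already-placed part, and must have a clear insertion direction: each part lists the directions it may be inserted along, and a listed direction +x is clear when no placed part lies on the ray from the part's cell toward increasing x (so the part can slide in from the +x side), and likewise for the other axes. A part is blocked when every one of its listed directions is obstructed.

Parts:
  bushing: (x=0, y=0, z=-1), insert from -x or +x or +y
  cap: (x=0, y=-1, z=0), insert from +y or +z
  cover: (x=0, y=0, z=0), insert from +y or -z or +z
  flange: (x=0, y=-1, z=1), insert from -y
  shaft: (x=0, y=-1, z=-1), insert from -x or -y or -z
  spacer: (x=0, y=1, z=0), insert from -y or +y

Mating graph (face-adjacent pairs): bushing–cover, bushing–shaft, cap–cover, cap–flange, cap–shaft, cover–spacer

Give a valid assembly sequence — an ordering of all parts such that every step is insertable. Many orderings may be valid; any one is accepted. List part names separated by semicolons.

1. shaft@(0, -1, -1) [-x clear] — {shaft}
2. cap@(0, -1, 0) [+y clear] — {cap, shaft}
3. cover@(0, 0, 0) [+y clear] — {cap, cover, shaft}
4. spacer@(0, 1, 0) [+y clear] — {cap, cover, shaft, spacer}
5. bushing@(0, 0, -1) [-x clear] — {bushing, cap, cover, shaft, spacer}
6. flange@(0, -1, 1) [-y clear] — {bushing, cap, cover, flange, shaft, spacer}

shaft; cap; cover; spacer; bushing; flange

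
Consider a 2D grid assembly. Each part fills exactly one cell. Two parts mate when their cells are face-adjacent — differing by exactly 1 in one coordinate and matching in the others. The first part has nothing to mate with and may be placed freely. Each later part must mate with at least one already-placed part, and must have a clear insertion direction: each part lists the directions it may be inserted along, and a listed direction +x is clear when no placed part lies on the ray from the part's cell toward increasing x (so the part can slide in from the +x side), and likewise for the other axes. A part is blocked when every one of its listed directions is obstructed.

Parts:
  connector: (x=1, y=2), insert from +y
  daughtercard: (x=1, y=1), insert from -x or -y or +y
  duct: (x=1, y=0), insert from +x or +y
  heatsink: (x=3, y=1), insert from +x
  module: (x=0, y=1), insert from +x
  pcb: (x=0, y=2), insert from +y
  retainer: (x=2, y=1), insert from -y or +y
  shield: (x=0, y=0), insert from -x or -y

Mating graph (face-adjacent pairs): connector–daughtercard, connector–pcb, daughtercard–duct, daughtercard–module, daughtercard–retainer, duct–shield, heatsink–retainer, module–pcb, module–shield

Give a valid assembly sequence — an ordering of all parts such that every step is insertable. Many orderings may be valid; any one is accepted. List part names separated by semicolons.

1. module@(0, 1) [+x clear] — {module}
2. pcb@(0, 2) [+y clear] — {module, pcb}
3. connector@(1, 2) [+y clear] — {connector, module, pcb}
4. shield@(0, 0) [-x clear] — {connector, module, pcb, shield}
5. daughtercard@(1, 1) [-y clear] — {connector, daughtercard, module, pcb, shield}
6. duct@(1, 0) [+x clear] — {connector, daughtercard, duct, module, pcb, shield}
7. retainer@(2, 1) [-y clear] — {connector, daughtercard, duct, module, pcb, retainer, shield}
8. heatsink@(3, 1) [+x clear] — {connector, daughtercard, duct, heatsink, module, pcb, retainer, shield}

module; pcb; connector; shield; daughtercard; duct; retainer; heatsink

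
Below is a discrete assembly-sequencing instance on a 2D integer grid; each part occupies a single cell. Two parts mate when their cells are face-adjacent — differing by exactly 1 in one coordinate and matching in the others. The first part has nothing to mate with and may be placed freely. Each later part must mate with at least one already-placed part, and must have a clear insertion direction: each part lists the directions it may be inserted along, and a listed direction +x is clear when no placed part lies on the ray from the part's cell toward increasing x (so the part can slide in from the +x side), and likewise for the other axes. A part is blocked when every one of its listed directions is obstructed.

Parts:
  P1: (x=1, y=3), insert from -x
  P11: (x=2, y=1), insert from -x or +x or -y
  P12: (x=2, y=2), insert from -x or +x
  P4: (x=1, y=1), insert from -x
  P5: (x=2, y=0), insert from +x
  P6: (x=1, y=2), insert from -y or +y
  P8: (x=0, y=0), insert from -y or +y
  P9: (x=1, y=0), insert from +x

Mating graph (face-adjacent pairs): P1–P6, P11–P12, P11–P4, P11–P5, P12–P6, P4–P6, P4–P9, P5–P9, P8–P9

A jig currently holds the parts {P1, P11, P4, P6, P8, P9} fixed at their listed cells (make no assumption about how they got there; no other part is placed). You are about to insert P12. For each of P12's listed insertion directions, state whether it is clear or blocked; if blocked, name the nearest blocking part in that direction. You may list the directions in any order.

-x: nearest on ray is P6@(1, 2) ⇒ blocked
+x: ray from P12(2, 2) has no placed part ⇒ clear

+x: clear; -x: blocked by P6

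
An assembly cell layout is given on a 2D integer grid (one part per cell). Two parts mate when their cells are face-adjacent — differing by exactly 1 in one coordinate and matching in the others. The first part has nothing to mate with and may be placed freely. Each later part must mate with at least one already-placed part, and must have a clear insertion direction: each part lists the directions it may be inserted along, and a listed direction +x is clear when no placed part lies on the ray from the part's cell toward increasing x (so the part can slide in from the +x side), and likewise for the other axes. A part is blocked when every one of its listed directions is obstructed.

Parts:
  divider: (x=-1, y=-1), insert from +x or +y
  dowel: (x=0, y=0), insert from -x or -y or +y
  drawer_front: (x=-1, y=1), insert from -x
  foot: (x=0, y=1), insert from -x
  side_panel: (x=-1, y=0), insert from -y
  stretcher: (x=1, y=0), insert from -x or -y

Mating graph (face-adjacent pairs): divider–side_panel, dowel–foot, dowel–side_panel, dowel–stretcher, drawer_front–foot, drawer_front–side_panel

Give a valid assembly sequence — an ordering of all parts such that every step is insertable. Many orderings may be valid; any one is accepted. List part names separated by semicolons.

dowel; stretcher; foot; drawer_front; side_panel; divider

1. dowel@(0, 0) [-x clear] — {dowel}
2. stretcher@(1, 0) [-y clear] — {dowel, stretcher}
3. foot@(0, 1) [-x clear] — {dowel, foot, stretcher}
4. drawer_front@(-1, 1) [-x clear] — {dowel, drawer_front, foot, stretcher}
5. side_panel@(-1, 0) [-y clear] — {dowel, drawer_front, foot, side_panel, stretcher}
6. divider@(-1, -1) [+x clear] — {divider, dowel, drawer_front, foot, side_panel, stretcher}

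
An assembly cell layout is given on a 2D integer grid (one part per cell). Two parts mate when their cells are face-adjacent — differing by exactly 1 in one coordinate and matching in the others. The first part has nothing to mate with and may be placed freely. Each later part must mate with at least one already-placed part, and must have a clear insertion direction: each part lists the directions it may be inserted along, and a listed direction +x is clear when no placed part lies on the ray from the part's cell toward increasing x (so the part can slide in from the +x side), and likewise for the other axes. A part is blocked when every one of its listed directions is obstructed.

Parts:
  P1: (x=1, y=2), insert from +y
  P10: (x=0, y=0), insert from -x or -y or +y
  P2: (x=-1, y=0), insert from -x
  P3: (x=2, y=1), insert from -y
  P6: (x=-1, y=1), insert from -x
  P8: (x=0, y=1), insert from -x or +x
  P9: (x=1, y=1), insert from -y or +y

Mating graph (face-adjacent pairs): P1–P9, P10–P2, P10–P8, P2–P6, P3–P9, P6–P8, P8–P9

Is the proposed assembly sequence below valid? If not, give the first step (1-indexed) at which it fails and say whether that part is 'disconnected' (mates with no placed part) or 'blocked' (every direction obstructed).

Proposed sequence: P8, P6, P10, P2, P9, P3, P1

1. P8@(0, 1) [-x clear] — {P8}
2. P6@(-1, 1) [-x clear] — {P6, P8}
3. P10@(0, 0) [-x clear] — {P10, P6, P8}
4. P2@(-1, 0) [-x clear] — {P10, P2, P6, P8}
5. P9@(1, 1) [-y clear] — {P10, P2, P6, P8, P9}
6. P3@(2, 1) [-y clear] — {P10, P2, P3, P6, P8, P9}
7. P1@(1, 2) [+y clear] — {P1, P10, P2, P3, P6, P8, P9}

Valid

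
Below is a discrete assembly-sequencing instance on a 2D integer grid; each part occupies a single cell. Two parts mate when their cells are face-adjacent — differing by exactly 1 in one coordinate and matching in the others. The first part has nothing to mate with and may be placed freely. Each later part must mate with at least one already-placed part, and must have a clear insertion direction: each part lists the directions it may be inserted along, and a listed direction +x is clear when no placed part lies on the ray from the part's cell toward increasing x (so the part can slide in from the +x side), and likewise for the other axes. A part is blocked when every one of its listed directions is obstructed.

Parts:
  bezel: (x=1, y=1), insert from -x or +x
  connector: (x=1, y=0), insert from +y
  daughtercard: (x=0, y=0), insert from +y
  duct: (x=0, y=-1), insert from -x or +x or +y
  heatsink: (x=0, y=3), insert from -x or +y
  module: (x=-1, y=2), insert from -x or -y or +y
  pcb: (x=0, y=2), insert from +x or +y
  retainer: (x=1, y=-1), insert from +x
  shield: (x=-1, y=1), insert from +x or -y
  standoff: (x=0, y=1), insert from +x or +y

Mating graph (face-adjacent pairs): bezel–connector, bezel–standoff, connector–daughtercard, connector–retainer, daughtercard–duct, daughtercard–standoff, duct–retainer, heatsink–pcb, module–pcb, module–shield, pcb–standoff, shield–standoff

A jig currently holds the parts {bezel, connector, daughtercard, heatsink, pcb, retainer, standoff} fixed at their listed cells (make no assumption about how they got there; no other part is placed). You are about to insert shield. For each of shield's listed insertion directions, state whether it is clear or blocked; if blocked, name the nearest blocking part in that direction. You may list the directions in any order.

+x: nearest on ray is standoff@(0, 1) ⇒ blocked
-y: ray from shield(-1, 1) has no placed part ⇒ clear

+x: blocked by standoff; -y: clear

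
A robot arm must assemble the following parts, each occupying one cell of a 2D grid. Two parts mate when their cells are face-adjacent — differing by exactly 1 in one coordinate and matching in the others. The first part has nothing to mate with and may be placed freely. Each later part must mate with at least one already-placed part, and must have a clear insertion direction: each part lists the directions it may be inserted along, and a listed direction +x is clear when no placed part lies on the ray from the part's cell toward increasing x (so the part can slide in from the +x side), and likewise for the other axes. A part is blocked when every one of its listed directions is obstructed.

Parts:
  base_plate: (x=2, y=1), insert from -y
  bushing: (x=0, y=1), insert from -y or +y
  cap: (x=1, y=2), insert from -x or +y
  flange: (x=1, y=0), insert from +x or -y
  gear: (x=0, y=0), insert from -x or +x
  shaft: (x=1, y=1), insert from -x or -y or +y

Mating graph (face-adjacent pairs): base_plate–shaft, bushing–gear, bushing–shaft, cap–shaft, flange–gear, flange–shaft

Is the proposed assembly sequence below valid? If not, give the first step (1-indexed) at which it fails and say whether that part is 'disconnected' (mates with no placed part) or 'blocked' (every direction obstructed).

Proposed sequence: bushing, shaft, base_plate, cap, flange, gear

Valid

1. bushing@(0, 1) [-y clear] — {bushing}
2. shaft@(1, 1) [-y clear] — {bushing, shaft}
3. base_plate@(2, 1) [-y clear] — {base_plate, bushing, shaft}
4. cap@(1, 2) [-x clear] — {base_plate, bushing, cap, shaft}
5. flange@(1, 0) [+x clear] — {base_plate, bushing, cap, flange, shaft}
6. gear@(0, 0) [-x clear] — {base_plate, bushing, cap, flange, gear, shaft}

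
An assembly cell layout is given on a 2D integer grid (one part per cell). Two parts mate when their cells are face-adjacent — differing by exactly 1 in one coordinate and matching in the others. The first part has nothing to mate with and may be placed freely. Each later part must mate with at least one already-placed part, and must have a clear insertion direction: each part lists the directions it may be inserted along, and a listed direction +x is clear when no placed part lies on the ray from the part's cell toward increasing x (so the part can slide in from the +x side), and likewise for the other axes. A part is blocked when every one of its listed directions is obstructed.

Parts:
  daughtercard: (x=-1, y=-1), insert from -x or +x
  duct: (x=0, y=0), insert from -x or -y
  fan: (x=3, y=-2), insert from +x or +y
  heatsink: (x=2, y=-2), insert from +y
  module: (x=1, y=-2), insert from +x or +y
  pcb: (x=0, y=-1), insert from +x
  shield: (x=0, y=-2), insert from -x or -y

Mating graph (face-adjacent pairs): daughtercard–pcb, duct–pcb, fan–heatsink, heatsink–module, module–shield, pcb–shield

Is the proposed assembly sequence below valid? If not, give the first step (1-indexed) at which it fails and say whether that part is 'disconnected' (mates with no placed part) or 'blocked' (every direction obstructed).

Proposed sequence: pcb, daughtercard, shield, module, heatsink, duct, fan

1. pcb@(0, -1) [+x clear] — {pcb}
2. daughtercard@(-1, -1) [-x clear] — {daughtercard, pcb}
3. shield@(0, -2) [-x clear] — {daughtercard, pcb, shield}
4. module@(1, -2) [+x clear] — {daughtercard, module, pcb, shield}
5. heatsink@(2, -2) [+y clear] — {daughtercard, heatsink, module, pcb, shield}
6. duct@(0, 0) [-x clear] — {daughtercard, duct, heatsink, module, pcb, shield}
7. fan@(3, -2) [+x clear] — {daughtercard, duct, fan, heatsink, module, pcb, shield}

Valid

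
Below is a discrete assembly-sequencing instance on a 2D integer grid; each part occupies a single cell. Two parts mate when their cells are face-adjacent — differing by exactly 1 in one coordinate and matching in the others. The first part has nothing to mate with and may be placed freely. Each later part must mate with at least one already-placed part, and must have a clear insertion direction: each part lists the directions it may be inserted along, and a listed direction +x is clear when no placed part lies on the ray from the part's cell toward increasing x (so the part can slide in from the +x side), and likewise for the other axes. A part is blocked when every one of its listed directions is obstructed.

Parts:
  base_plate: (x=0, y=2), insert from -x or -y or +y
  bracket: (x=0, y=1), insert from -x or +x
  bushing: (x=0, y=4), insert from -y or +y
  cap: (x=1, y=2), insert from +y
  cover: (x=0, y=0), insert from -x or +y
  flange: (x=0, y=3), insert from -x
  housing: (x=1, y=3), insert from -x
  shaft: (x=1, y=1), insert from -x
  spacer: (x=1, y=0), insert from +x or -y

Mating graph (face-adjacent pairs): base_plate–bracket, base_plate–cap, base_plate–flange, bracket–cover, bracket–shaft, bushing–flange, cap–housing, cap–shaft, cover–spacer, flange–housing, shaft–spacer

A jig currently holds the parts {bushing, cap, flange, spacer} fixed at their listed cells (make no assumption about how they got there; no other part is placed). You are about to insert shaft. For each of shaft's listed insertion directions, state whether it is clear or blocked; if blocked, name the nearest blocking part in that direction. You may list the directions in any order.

-x: ray from shaft(1, 1) has no placed part ⇒ clear

-x: clear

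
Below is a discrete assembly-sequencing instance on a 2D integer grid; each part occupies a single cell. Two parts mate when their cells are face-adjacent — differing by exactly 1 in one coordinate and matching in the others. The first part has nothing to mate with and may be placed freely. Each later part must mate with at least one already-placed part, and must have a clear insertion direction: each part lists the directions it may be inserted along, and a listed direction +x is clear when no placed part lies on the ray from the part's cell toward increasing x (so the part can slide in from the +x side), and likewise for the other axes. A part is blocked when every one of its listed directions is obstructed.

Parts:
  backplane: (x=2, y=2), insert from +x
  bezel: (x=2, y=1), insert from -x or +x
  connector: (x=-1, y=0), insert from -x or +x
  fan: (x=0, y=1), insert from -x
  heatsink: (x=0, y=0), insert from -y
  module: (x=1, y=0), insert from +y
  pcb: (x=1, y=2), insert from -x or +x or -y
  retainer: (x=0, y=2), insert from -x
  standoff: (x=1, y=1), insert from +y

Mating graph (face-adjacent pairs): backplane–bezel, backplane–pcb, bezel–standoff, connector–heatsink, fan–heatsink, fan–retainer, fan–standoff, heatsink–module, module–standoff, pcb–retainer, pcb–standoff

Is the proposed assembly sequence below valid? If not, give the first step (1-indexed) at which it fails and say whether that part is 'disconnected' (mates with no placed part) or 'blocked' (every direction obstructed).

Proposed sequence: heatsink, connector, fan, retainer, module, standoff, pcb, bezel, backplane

1. heatsink@(0, 0) [-y clear] — {heatsink}
2. connector@(-1, 0) [-x clear] — {connector, heatsink}
3. fan@(0, 1) [-x clear] — {connector, fan, heatsink}
4. retainer@(0, 2) [-x clear] — {connector, fan, heatsink, retainer}
5. module@(1, 0) [+y clear] — {connector, fan, heatsink, module, retainer}
6. standoff@(1, 1) [+y clear] — {connector, fan, heatsink, module, retainer, standoff}
7. pcb@(1, 2) [+x clear] — {connector, fan, heatsink, module, pcb, retainer, standoff}
8. bezel@(2, 1) [+x clear] — {bezel, connector, fan, heatsink, module, pcb, retainer, standoff}
9. backplane@(2, 2) [+x clear] — {backplane, bezel, connector, fan, heatsink, module, pcb, retainer, standoff}

Valid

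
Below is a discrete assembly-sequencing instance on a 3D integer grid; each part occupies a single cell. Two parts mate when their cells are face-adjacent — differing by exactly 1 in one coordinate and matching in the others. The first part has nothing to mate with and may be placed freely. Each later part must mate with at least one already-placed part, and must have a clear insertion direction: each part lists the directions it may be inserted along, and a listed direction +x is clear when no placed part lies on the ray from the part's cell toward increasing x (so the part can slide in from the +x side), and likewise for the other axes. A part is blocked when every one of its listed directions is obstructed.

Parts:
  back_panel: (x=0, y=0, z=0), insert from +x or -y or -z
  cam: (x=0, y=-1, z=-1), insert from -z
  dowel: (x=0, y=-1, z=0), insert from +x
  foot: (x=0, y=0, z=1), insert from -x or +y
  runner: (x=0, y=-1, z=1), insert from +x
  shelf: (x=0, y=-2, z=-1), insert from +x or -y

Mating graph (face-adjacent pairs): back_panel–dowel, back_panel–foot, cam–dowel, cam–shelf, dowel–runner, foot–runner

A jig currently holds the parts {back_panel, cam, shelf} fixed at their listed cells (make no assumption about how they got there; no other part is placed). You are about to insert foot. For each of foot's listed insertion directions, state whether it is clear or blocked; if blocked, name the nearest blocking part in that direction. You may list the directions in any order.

-x: ray from foot(0, 0, 1) has no placed part ⇒ clear
+y: ray from foot(0, 0, 1) has no placed part ⇒ clear

+y: clear; -x: clear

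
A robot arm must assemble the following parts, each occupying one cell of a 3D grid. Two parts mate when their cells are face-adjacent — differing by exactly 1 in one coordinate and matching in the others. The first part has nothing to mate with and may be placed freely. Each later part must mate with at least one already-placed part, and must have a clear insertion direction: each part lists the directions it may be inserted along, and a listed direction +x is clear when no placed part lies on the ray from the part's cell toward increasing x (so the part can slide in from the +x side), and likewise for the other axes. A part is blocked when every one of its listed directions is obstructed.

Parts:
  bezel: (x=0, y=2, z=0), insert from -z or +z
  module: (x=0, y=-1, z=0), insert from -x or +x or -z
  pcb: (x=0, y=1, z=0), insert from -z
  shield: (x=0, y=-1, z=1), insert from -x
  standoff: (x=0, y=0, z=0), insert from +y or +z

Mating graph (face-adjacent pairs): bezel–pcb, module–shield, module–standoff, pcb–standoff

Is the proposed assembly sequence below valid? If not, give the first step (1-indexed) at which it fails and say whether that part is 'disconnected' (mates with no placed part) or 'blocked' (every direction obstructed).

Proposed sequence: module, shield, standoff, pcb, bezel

Valid

1. module@(0, -1, 0) [-x clear] — {module}
2. shield@(0, -1, 1) [-x clear] — {module, shield}
3. standoff@(0, 0, 0) [+y clear] — {module, shield, standoff}
4. pcb@(0, 1, 0) [-z clear] — {module, pcb, shield, standoff}
5. bezel@(0, 2, 0) [-z clear] — {bezel, module, pcb, shield, standoff}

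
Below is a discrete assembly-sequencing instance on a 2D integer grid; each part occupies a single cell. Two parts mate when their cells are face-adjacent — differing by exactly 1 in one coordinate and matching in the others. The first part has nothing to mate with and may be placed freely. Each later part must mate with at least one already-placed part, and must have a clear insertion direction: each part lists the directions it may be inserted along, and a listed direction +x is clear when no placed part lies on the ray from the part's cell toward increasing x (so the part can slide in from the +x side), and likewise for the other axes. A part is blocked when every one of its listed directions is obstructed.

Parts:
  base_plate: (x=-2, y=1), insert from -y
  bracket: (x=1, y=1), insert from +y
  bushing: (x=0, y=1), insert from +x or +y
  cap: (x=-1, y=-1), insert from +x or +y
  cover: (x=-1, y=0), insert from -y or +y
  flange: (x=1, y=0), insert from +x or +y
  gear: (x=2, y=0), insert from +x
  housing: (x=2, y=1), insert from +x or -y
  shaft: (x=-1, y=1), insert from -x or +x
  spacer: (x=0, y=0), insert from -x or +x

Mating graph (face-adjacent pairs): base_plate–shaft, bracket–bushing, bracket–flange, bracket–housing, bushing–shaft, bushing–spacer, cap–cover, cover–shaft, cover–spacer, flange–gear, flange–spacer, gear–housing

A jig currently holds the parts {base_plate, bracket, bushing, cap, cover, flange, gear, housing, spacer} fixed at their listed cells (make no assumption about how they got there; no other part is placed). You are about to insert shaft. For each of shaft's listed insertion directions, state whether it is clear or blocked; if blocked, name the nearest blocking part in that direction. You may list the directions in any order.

-x: nearest on ray is base_plate@(-2, 1) ⇒ blocked
+x: nearest on ray is bushing@(0, 1) ⇒ blocked

+x: blocked by bushing; -x: blocked by base_plate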